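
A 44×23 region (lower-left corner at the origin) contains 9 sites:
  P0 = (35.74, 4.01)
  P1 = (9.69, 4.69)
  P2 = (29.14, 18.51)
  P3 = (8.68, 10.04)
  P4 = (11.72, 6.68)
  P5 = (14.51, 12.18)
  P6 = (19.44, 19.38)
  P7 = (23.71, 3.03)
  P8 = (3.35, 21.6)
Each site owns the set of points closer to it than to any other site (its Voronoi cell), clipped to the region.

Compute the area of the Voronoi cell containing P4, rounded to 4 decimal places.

Area of P4's cell: 44.7995

1. box [0,44]×[0,23]: [(0, 0) (44, 0) (44, 23) (0, 23)]
2. ⊥bis P4·P0 via (23.73,5.345): [(0, 0) (23.1359, 0) (25.6925, 23) (0, 23)]  |A|=561.526
3. ⊥bis P4·P1 via (10.705,5.685): [(0, 16.6052) (16.278, 0) (23.1359, 0) (25.6925, 23) (0, 23)]  |A|=426.3766
4. ⊥bis P4·P2 via (20.43,12.595): [(0, 16.6052) (16.278, 0) (23.1359, 0) (23.9584, 7.3994) (13.3639, 23) (0, 23)]  |A|=330.2101
5. ⊥bis P4·P3 via (10.2,8.36): [(9.0779, 7.3448) (16.278, 0) (23.1359, 0) (23.9584, 7.3994) (18.3181, 15.7049)]  |A|=142.1643
6. ⊥bis P4·P5 via (13.115,9.43): [(12.005, 9.9931) (9.0779, 7.3448) (16.278, 0) (23.1359, 0) (23.5932, 4.1147)]  |A|=79.7342
7. ⊥bis P4·P6 via (15.58,13.03): [(12.005, 9.9931) (9.0779, 7.3448) (16.278, 0) (23.1359, 0) (23.5932, 4.1147)]  |A|=79.7342
8. ⊥bis P4·P7 via (17.715,4.855): [(18.3061, 6.7967) (12.005, 9.9931) (9.0779, 7.3448) (16.2467, 0.0319)]  |A|=44.7995
9. ⊥bis P4·P8 via (7.535,14.14): [(18.3061, 6.7967) (12.005, 9.9931) (9.0779, 7.3448) (16.2467, 0.0319)]  |A|=44.7995
10. canonical 4-gon: [(18.3061, 6.7967) (12.005, 9.9931) (9.0779, 7.3448) (16.2467, 0.0319)]
11. shoelace: 44.7995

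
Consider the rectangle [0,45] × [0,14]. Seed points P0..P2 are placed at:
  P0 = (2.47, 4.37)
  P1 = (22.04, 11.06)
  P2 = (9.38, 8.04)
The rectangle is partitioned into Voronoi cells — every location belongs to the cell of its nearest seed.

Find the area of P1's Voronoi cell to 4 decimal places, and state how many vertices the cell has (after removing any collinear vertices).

Area of P1's cell: 401.5439 (4 vertices)

1. box [0,45]×[0,14]: [(0, 0) (45, 0) (45, 14) (0, 14)]
2. ⊥bis P1·P0 via (12.255,7.715): [(14.8924, 0) (45, 0) (45, 14) (10.1065, 14)]  |A|=455.0081
3. ⊥bis P1·P2 via (15.71,9.55): [(17.9881, 0) (45, 0) (45, 14) (14.6485, 14)]  |A|=401.5439
4. canonical 4-gon: [(17.9881, 0) (45, 0) (45, 14) (14.6485, 14)]
5. shoelace: 401.5439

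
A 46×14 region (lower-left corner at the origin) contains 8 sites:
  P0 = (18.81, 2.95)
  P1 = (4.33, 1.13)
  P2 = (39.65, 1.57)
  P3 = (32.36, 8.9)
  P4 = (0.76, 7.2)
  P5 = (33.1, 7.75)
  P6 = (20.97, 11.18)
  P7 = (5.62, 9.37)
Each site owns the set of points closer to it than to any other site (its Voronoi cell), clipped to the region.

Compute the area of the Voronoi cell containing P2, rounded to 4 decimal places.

1. box [0,46]×[0,14]: [(0, 0) (46, 0) (46, 14) (0, 14)]
2. ⊥bis P2·P0 via (29.23,2.26): [(29.0803, 0) (46, 0) (46, 14) (30.0074, 14)]  |A|=230.3857
3. ⊥bis P2·P1 via (21.99,1.35): [(29.0803, 0) (46, 0) (46, 14) (30.0074, 14)]  |A|=230.3857
4. ⊥bis P2·P3 via (36.005,5.235): [(30.7413, 0) (46, 0) (46, 14) (44.8181, 14)]  |A|=115.0844
5. ⊥bis P2·P4 via (20.205,4.385): [(30.7413, 0) (46, 0) (46, 14) (44.8181, 14)]  |A|=115.0844
6. ⊥bis P2·P5 via (36.375,4.66): [(31.9782, 0) (46, 0) (46, 14) (45.1874, 14)]  |A|=103.8406
7. ⊥bis P2·P6 via (30.31,6.375): [(31.9782, 0) (46, 0) (46, 14) (45.1874, 14)]  |A|=103.8406
8. ⊥bis P2·P7 via (22.635,5.47): [(31.9782, 0) (46, 0) (46, 14) (45.1874, 14)]  |A|=103.8406
9. canonical 4-gon: [(31.9782, 0) (46, 0) (46, 14) (45.1874, 14)]
10. shoelace: 103.8406

Area of P2's cell: 103.8406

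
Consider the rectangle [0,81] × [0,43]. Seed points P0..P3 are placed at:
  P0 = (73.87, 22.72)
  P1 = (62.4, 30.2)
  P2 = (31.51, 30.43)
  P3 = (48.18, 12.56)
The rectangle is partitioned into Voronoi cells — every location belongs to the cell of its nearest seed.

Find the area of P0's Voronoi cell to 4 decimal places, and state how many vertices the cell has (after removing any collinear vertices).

Area of P0's cell: 552.3663 (5 vertices)

1. box [0,81]×[0,43]: [(0, 0) (81, 0) (81, 43) (0, 43)]
2. ⊥bis P0·P1 via (68.135,26.46): [(50.8795, 0) (81, 0) (81, 43) (78.9213, 43)]  |A|=692.2826
3. ⊥bis P0·P2 via (52.69,26.575): [(50.8795, 0) (81, 0) (81, 43) (78.9213, 43)]  |A|=692.2826
4. ⊥bis P0·P3 via (61.025,17.64): [(61.5377, 16.3436) (68.0013, 0) (81, 0) (81, 43) (78.9213, 43)]  |A|=552.3663
5. canonical 5-gon: [(61.5377, 16.3436) (68.0013, 0) (81, 0) (81, 43) (78.9213, 43)]
6. shoelace: 552.3663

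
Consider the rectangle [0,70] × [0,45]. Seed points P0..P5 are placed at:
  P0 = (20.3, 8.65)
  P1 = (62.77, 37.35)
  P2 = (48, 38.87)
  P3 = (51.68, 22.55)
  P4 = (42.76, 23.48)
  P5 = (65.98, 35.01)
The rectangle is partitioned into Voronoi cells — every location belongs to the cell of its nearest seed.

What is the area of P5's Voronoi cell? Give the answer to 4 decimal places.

Area of P5's cell: 154.8763

1. box [0,70]×[0,45]: [(0, 0) (70, 0) (70, 45) (0, 45)]
2. ⊥bis P5·P0 via (43.14,21.83): [(55.7372, 0) (70, 0) (70, 45) (29.7696, 45)]  |A|=1226.0983
3. ⊥bis P5·P1 via (64.375,36.18): [(47.9005, 13.5804) (55.7372, 0) (70, 0) (70, 43.8963)]  |A|=581.8908
4. ⊥bis P5·P2 via (56.99,36.94): [(53.676, 21.5031) (50.8703, 8.434) (55.7372, 0) (70, 0) (70, 43.8963)]  |A|=555.2652
5. ⊥bis P5·P3 via (58.83,28.78): [(58.912, 28.6859) (70, 15.9605) (70, 43.8963)]  |A|=154.8763
6. ⊥bis P5·P4 via (54.37,29.245): [(58.912, 28.6859) (70, 15.9605) (70, 43.8963)]  |A|=154.8763
7. canonical 3-gon: [(58.912, 28.6859) (70, 15.9605) (70, 43.8963)]
8. shoelace: 154.8763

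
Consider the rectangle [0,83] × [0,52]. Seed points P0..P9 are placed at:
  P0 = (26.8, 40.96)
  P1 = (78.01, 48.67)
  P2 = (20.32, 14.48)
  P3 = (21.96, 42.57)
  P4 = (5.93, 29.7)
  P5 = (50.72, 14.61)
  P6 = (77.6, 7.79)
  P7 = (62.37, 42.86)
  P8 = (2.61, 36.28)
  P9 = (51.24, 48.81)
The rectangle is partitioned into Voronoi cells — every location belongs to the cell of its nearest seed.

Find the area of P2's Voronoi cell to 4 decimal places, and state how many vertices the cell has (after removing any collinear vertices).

Area of P2's cell: 797.1989 (5 vertices)

1. box [0,83]×[0,52]: [(0, 0) (83, 0) (83, 52) (0, 52)]
2. ⊥bis P2·P0 via (23.56,27.72): [(0, 33.4854) (0, 0) (83, 0) (83, 13.1743)]  |A|=1936.3775
3. ⊥bis P2·P1 via (49.165,31.575): [(56.1806, 19.7373) (0, 33.4854) (0, 0) (67.8779, 0)]  |A|=1610.4802
4. ⊥bis P2·P3 via (21.14,28.525): [(56.1806, 19.7373) (19.998, 28.5917) (0, 29.7592) (0, 0) (67.8779, 0)]  |A|=1573.2219
5. ⊥bis P2·P4 via (13.125,22.09): [(56.1806, 19.7373) (20.0009, 28.591) (0, 9.6808) (0, 0) (67.8779, 0)]  |A|=1372.4224
6. ⊥bis P2·P5 via (35.52,14.545): [(35.4761, 24.804) (20.0009, 28.591) (0, 9.6808) (0, 0) (35.5822, 0)]  |A|=797.1989
7. ⊥bis P2·P6 via (48.96,11.135): [(35.4761, 24.804) (20.0009, 28.591) (0, 9.6808) (0, 0) (35.5822, 0)]  |A|=797.1989
8. ⊥bis P2·P7 via (41.345,28.67): [(35.4761, 24.804) (20.0009, 28.591) (0, 9.6808) (0, 0) (35.5822, 0)]  |A|=797.1989
9. ⊥bis P2·P8 via (11.465,25.38): [(35.4761, 24.804) (20.0009, 28.591) (0, 9.6808) (0, 0) (35.5822, 0)]  |A|=797.1989
10. ⊥bis P2·P9 via (35.78,31.645): [(35.4761, 24.804) (20.0009, 28.591) (0, 9.6808) (0, 0) (35.5822, 0)]  |A|=797.1989
11. canonical 5-gon: [(35.4761, 24.804) (20.0009, 28.591) (0, 9.6808) (0, 0) (35.5822, 0)]
12. shoelace: 797.1989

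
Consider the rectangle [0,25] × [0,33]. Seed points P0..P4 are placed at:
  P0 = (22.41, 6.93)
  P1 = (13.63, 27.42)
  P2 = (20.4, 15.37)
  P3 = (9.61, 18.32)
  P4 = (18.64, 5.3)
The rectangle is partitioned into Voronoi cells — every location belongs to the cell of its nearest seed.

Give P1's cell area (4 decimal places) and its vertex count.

1. box [0,25]×[0,33]: [(0, 0) (25, 0) (25, 33) (0, 33)]
2. ⊥bis P1·P0 via (18.02,17.175): [(0, 9.4534) (25, 20.1659) (25, 33) (0, 33)]  |A|=454.7582
3. ⊥bis P1·P2 via (17.015,21.395): [(0, 11.8355) (25, 25.8812) (25, 33) (0, 33)]  |A|=353.5411
4. ⊥bis P1·P3 via (11.62,22.87): [(0, 28.0032) (16.11, 20.8865) (25, 25.8812) (25, 33) (0, 33)]  |A|=223.3106
5. ⊥bis P1·P4 via (16.135,16.36): [(0, 28.0032) (16.11, 20.8865) (25, 25.8812) (25, 33) (0, 33)]  |A|=223.3106
6. canonical 5-gon: [(0, 28.0032) (16.11, 20.8865) (25, 25.8812) (25, 33) (0, 33)]
7. shoelace: 223.3106

Area of P1's cell: 223.3106 (5 vertices)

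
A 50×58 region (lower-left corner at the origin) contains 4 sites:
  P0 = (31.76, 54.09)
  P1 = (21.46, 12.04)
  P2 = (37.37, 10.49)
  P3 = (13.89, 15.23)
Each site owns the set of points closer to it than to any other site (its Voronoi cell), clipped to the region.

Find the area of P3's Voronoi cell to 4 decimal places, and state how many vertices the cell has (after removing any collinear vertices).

1. box [0,50]×[0,58]: [(0, 0) (50, 0) (50, 58) (0, 58)]
2. ⊥bis P3·P0 via (22.825,34.66): [(0, 45.1562) (0, 0) (50, 0) (50, 22.1634)]  |A|=1682.9907
3. ⊥bis P3·P1 via (17.675,13.635): [(25.9327, 33.2309) (0, 45.1562) (0, 0) (11.9292, 0)]  |A|=783.7207
4. ⊥bis P3·P2 via (25.63,12.86): [(25.9327, 33.2309) (0, 45.1562) (0, 0) (11.9292, 0)]  |A|=783.7207
5. canonical 4-gon: [(25.9327, 33.2309) (0, 45.1562) (0, 0) (11.9292, 0)]
6. shoelace: 783.7207

Area of P3's cell: 783.7207 (4 vertices)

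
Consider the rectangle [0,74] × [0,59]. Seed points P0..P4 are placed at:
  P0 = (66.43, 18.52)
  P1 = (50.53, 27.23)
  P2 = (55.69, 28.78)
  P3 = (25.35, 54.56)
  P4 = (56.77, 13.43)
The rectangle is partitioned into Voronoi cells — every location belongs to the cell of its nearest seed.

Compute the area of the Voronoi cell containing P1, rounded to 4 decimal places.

Area of P1's cell: 1092.1121

1. box [0,74]×[0,59]: [(0, 0) (74, 0) (74, 59) (0, 59)]
2. ⊥bis P1·P0 via (58.48,22.875): [(0, 0) (45.9491, 0) (74, 51.2066) (74, 59) (0, 59)]  |A|=3647.8049
3. ⊥bis P1·P2 via (53.11,28.005): [(0, 0) (45.9491, 0) (56.007, 18.3606) (43.7995, 59) (0, 59)]  |A|=2964.0268
4. ⊥bis P1·P3 via (37.94,40.895): [(0, 5.9397) (0, 0) (45.9491, 0) (56.007, 18.3606) (46.789, 49.0479)]  |A|=1504.7578
5. ⊥bis P1·P4 via (53.65,20.33): [(0, 5.9397) (0, 0) (8.6894, 0) (55.2044, 21.0328) (46.789, 49.0479)]  |A|=1092.1121
6. canonical 5-gon: [(0, 5.9397) (0, 0) (8.6894, 0) (55.2044, 21.0328) (46.789, 49.0479)]
7. shoelace: 1092.1121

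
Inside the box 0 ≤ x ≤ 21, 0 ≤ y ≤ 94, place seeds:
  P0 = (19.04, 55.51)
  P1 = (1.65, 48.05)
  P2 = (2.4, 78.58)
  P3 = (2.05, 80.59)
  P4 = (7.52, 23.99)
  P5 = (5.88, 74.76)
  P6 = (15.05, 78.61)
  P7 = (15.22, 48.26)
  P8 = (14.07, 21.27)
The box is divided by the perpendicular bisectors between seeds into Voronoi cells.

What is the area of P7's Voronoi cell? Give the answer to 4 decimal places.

1. box [0,21]×[0,94]: [(0, 0) (21, 0) (21, 94) (0, 94)]
2. ⊥bis P7·P0 via (17.13,51.885): [(0, 60.9107) (0, 0) (21, 0) (21, 49.8459)]  |A|=1162.9448
3. ⊥bis P7·P1 via (8.435,48.155): [(8.3053, 56.5347) (9.1802, 0) (21, 0) (21, 49.8459)]  |A|=650.5029
4. ⊥bis P7·P2 via (8.81,63.42): [(8.3053, 56.5347) (9.1802, 0) (21, 0) (21, 49.8459)]  |A|=650.5029
5. ⊥bis P7·P3 via (8.635,64.425): [(8.3053, 56.5347) (9.1802, 0) (21, 0) (21, 49.8459)]  |A|=650.5029
6. ⊥bis P7·P4 via (11.37,36.125): [(8.3053, 56.5347) (8.6076, 37.0014) (21, 33.0697) (21, 49.8459)]  |A|=226.9218
7. ⊥bis P7·P5 via (10.55,61.51): [(8.3053, 56.5347) (8.6076, 37.0014) (21, 33.0697) (21, 49.8459)]  |A|=226.9218
8. ⊥bis P7·P6 via (15.135,63.435): [(8.3053, 56.5347) (8.6076, 37.0014) (21, 33.0697) (21, 49.8459)]  |A|=226.9218
9. ⊥bis P7·P8 via (14.645,34.765): [(8.3053, 56.5347) (8.6076, 37.0014) (15.8136, 34.7152) (21, 34.4942) (21, 49.8459)]  |A|=223.2279
10. canonical 5-gon: [(8.3053, 56.5347) (8.6076, 37.0014) (15.8136, 34.7152) (21, 34.4942) (21, 49.8459)]
11. shoelace: 223.2279

Area of P7's cell: 223.2279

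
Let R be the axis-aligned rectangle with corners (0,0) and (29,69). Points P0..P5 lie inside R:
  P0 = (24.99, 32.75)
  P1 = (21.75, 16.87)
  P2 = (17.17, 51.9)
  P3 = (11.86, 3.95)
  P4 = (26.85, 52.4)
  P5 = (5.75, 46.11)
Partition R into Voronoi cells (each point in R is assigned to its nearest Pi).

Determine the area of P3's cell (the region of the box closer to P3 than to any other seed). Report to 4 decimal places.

Area of P3's cell: 353.0585

1. box [0,29]×[0,69]: [(0, 0) (29, 0) (29, 69) (0, 69)]
2. ⊥bis P3·P0 via (18.425,18.35): [(0, 26.75) (0, 0) (29, 0) (29, 13.5288)]  |A|=584.0431
3. ⊥bis P3·P1 via (16.805,10.41): [(0, 23.2739) (0, 0) (29, 0) (29, 1.075)]  |A|=353.0585
4. ⊥bis P3·P2 via (14.515,27.925): [(0, 23.2739) (0, 0) (29, 0) (29, 1.075)]  |A|=353.0585
5. ⊥bis P3·P4 via (19.355,28.175): [(0, 23.2739) (0, 0) (29, 0) (29, 1.075)]  |A|=353.0585
6. ⊥bis P3·P5 via (8.805,25.03): [(0, 23.2739) (0, 0) (29, 0) (29, 1.075)]  |A|=353.0585
7. canonical 4-gon: [(0, 23.2739) (0, 0) (29, 0) (29, 1.075)]
8. shoelace: 353.0585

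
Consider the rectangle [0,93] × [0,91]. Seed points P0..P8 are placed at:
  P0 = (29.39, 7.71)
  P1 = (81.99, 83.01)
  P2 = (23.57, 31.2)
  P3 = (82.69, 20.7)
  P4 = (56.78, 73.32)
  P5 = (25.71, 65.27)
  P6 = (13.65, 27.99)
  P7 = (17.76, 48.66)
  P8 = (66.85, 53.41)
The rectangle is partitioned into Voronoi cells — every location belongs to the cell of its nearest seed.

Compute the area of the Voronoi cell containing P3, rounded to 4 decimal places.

1. box [0,93]×[0,91]: [(0, 0) (93, 0) (93, 91) (0, 91)]
2. ⊥bis P3·P0 via (56.04,14.205): [(59.502, 0) (93, 0) (93, 91) (37.3239, 91)]  |A|=4057.422
3. ⊥bis P3·P1 via (82.34,51.855): [(46.961, 51.4575) (59.502, 0) (93, 0) (93, 51.9748)]  |A|=2058.2961
4. ⊥bis P3·P2 via (53.13,25.95): [(57.6817, 51.578) (53.1501, 26.0629) (59.502, 0) (93, 0) (93, 51.9748)]  |A|=1921.7998
5. ⊥bis P3·P4 via (69.735,47.01): [(79.51, 51.8232) (55.6375, 40.0684) (53.1501, 26.0629) (59.502, 0) (93, 0) (93, 51.9748)]  |A|=1796.4329
6. ⊥bis P3·P5 via (54.2,42.985): [(79.51, 51.8232) (55.6375, 40.0684) (53.1501, 26.0629) (59.502, 0) (93, 0) (93, 51.9748)]  |A|=1796.4329
7. ⊥bis P3·P6 via (48.17,24.345): [(79.51, 51.8232) (55.6375, 40.0684) (53.1501, 26.0629) (59.502, 0) (93, 0) (93, 51.9748)]  |A|=1796.4329
8. ⊥bis P3·P7 via (50.225,34.68): [(79.51, 51.8232) (55.6375, 40.0684) (53.1501, 26.0629) (59.502, 0) (93, 0) (93, 51.9748)]  |A|=1796.4329
9. ⊥bis P3·P8 via (74.77,37.055): [(53.2516, 26.6346) (53.1501, 26.0629) (59.502, 0) (93, 0) (93, 45.883)]  |A|=1361.1297
10. canonical 5-gon: [(53.2516, 26.6346) (53.1501, 26.0629) (59.502, 0) (93, 0) (93, 45.883)]
11. shoelace: 1361.1297

Area of P3's cell: 1361.1297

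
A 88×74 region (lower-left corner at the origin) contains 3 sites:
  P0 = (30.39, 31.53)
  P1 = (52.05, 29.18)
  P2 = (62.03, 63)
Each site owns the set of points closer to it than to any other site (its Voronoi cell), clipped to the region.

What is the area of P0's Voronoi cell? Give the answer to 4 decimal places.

1. box [0,88]×[0,74]: [(0, 0) (88, 0) (88, 74) (0, 74)]
2. ⊥bis P0·P1 via (41.22,30.355): [(0, 0) (37.9266, 0) (45.9553, 74) (0, 74)]  |A|=3103.6302
3. ⊥bis P0·P2 via (46.21,47.265): [(0, 0) (37.9266, 0) (43.365, 50.1254) (19.6186, 74) (0, 74)]  |A|=2789.2419
4. canonical 5-gon: [(0, 0) (37.9266, 0) (43.365, 50.1254) (19.6186, 74) (0, 74)]
5. shoelace: 2789.2419

Area of P0's cell: 2789.2419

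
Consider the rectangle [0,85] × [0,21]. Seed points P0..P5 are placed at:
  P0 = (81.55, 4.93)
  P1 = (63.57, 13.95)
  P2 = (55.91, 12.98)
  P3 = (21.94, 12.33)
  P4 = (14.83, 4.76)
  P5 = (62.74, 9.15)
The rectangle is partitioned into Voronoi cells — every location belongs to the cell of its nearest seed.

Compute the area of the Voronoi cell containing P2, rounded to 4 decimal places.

1. box [0,85]×[0,21]: [(0, 0) (85, 0) (85, 21) (0, 21)]
2. ⊥bis P2·P0 via (68.73,8.955): [(0, 0) (65.9185, 0) (72.5117, 21) (0, 21)]  |A|=1453.5165
3. ⊥bis P2·P1 via (59.74,13.465): [(0, 0) (61.4451, 0) (58.7858, 21) (0, 21)]  |A|=1262.4247
4. ⊥bis P2·P3 via (38.925,12.655): [(39.1671, 0) (61.4451, 0) (58.7858, 21) (38.7653, 21)]  |A|=444.1338
5. ⊥bis P2·P4 via (35.37,8.87): [(39.1671, 0) (61.4451, 0) (58.7858, 21) (38.7653, 21)]  |A|=444.1338
6. ⊥bis P2·P5 via (59.325,11.065): [(39.1671, 0) (53.1202, 0) (59.9115, 12.1109) (58.7858, 21) (38.7653, 21)]  |A|=393.7228
7. canonical 5-gon: [(39.1671, 0) (53.1202, 0) (59.9115, 12.1109) (58.7858, 21) (38.7653, 21)]
8. shoelace: 393.7228

Area of P2's cell: 393.7228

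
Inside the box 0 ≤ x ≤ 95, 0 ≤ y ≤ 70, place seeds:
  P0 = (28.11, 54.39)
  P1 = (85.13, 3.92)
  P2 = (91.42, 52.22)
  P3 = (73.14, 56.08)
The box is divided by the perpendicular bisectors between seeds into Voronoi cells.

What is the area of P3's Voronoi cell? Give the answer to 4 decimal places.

1. box [0,95]×[0,70]: [(0, 0) (95, 0) (95, 70) (0, 70)]
2. ⊥bis P3·P0 via (50.625,55.235): [(52.698, 0) (95, 0) (95, 70) (50.0709, 70)]  |A|=3053.0899
3. ⊥bis P3·P1 via (79.135,30): [(51.8078, 23.7183) (95, 33.6469) (95, 70) (50.0709, 70)]  |A|=1824.783
4. ⊥bis P3·P2 via (82.28,54.15): [(51.8078, 23.7183) (77.0808, 29.5278) (85.6269, 70) (50.0709, 70)]  |A|=1309.3979
5. canonical 4-gon: [(51.8078, 23.7183) (77.0808, 29.5278) (85.6269, 70) (50.0709, 70)]
6. shoelace: 1309.3979

Area of P3's cell: 1309.3979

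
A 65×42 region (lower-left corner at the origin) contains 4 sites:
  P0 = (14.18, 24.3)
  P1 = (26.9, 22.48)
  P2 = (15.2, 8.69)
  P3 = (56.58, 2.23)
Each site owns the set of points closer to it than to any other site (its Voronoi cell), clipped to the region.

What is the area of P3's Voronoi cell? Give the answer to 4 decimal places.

1. box [0,65]×[0,42]: [(0, 0) (65, 0) (65, 42) (0, 42)]
2. ⊥bis P3·P0 via (35.38,13.265): [(28.4753, 0) (65, 0) (65, 42) (50.3371, 42)]  |A|=1074.939
3. ⊥bis P3·P1 via (41.74,12.355): [(33.3105, 0) (65, 0) (65, 42) (61.9661, 42)]  |A|=729.1918
4. ⊥bis P3·P2 via (35.89,5.46): [(35.5501, 3.2825) (35.0376, 0) (65, 0) (65, 42) (61.9661, 42)]  |A|=726.3571
5. canonical 5-gon: [(35.5501, 3.2825) (35.0376, 0) (65, 0) (65, 42) (61.9661, 42)]
6. shoelace: 726.3571

Area of P3's cell: 726.3571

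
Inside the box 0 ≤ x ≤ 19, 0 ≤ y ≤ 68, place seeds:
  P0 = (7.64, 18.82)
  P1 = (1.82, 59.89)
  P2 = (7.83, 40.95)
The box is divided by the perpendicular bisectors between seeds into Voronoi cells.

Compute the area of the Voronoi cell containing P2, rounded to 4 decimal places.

1. box [0,19]×[0,68]: [(0, 0) (19, 0) (19, 68) (0, 68)]
2. ⊥bis P2·P0 via (7.735,29.885): [(0, 29.9514) (19, 29.7883) (19, 68) (0, 68)]  |A|=724.4729
3. ⊥bis P2·P1 via (4.825,50.42): [(0, 48.8889) (0, 29.9514) (19, 29.7883) (19, 54.918)]  |A|=418.6387
4. canonical 4-gon: [(0, 48.8889) (0, 29.9514) (19, 29.7883) (19, 54.918)]
5. shoelace: 418.6387

Area of P2's cell: 418.6387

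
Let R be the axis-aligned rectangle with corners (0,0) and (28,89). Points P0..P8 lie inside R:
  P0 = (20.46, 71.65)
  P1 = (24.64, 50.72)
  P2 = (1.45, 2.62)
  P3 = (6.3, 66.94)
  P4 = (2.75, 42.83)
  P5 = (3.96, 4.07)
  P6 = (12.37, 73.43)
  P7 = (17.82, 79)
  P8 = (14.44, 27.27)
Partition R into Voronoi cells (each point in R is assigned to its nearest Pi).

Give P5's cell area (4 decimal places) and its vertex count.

1. box [0,28]×[0,89]: [(0, 0) (28, 0) (28, 89) (0, 89)]
2. ⊥bis P5·P0 via (12.21,37.86): [(0, 40.8411) (0, 0) (28, 0) (28, 34.0048)]  |A|=1047.8429
3. ⊥bis P5·P1 via (14.3,27.395): [(0, 33.7342) (0, 0) (28, 0) (28, 21.3218)]  |A|=770.7837
4. ⊥bis P5·P2 via (2.705,3.345): [(0, 33.7342) (0, 8.0274) (4.6374, 0) (28, 0) (28, 21.3218)]  |A|=752.1706
5. ⊥bis P5·P3 via (5.13,35.505): [(0, 33.7342) (0, 8.0274) (4.6374, 0) (28, 0) (28, 21.3218)]  |A|=752.1706
6. ⊥bis P5·P4 via (3.355,23.45): [(21.8936, 24.0287) (0, 23.3453) (0, 8.0274) (4.6374, 0) (28, 0) (28, 21.3218)]  |A|=638.4448
7. ⊥bis P5·P6 via (8.165,38.75): [(21.8936, 24.0287) (0, 23.3453) (0, 8.0274) (4.6374, 0) (28, 0) (28, 21.3218)]  |A|=638.4448
8. ⊥bis P5·P7 via (10.89,41.535): [(21.8936, 24.0287) (0, 23.3453) (0, 8.0274) (4.6374, 0) (28, 0) (28, 21.3218)]  |A|=638.4448
9. ⊥bis P5·P8 via (9.2,15.67): [(0, 19.8259) (0, 8.0274) (4.6374, 0) (28, 0) (28, 7.1776)]  |A|=359.4351
10. canonical 5-gon: [(0, 19.8259) (0, 8.0274) (4.6374, 0) (28, 0) (28, 7.1776)]
11. shoelace: 359.4351

Area of P5's cell: 359.4351 (5 vertices)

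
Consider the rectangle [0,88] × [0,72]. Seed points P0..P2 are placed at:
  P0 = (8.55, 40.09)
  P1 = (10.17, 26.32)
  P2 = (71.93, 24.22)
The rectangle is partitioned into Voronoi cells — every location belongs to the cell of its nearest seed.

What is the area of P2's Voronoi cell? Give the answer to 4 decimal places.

1. box [0,88]×[0,72]: [(0, 0) (88, 0) (88, 72) (0, 72)]
2. ⊥bis P2·P0 via (40.24,32.155): [(32.1886, 0) (88, 0) (88, 72) (50.217, 72)]  |A|=3369.4008
3. ⊥bis P2·P1 via (41.05,25.27): [(41.4482, 36.9801) (40.1908, 0) (88, 0) (88, 72) (50.217, 72)]  |A|=3221.44
4. canonical 5-gon: [(41.4482, 36.9801) (40.1908, 0) (88, 0) (88, 72) (50.217, 72)]
5. shoelace: 3221.44

Area of P2's cell: 3221.4400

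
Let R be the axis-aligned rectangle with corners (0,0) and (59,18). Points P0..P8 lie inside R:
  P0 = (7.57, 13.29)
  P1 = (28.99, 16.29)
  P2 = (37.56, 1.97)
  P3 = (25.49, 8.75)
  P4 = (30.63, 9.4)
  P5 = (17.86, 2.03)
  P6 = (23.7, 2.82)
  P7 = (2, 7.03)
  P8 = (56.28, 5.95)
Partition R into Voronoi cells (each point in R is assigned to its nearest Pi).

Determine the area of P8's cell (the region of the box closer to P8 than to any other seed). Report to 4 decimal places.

1. box [0,59]×[0,18]: [(0, 0) (59, 0) (59, 18) (0, 18)]
2. ⊥bis P8·P0 via (31.925,9.62): [(30.4754, 0) (59, 0) (59, 18) (33.1878, 18)]  |A|=489.0317
3. ⊥bis P8·P1 via (42.635,11.12): [(38.4217, 0) (59, 0) (59, 18) (45.2418, 18)]  |A|=309.0286
4. ⊥bis P8·P2 via (46.92,3.96): [(44.4047, 15.7907) (47.7619, 0) (59, 0) (59, 18) (45.2418, 18)]  |A|=235.2842
5. ⊥bis P8·P3 via (40.885,7.35): [(44.4047, 15.7907) (47.7619, 0) (59, 0) (59, 18) (45.2418, 18)]  |A|=235.2842
6. ⊥bis P8·P4 via (43.455,7.675): [(44.6247, 16.3713) (44.4916, 15.382) (47.7619, 0) (59, 0) (59, 18) (45.2418, 18)]  |A|=235.214
7. ⊥bis P8·P5 via (37.07,3.99): [(44.6247, 16.3713) (44.4916, 15.382) (47.7619, 0) (59, 0) (59, 18) (45.2418, 18)]  |A|=235.214
8. ⊥bis P8·P6 via (39.99,4.385): [(44.6247, 16.3713) (44.4916, 15.382) (47.7619, 0) (59, 0) (59, 18) (45.2418, 18)]  |A|=235.214
9. ⊥bis P8·P7 via (29.14,6.49): [(44.6247, 16.3713) (44.4916, 15.382) (47.7619, 0) (59, 0) (59, 18) (45.2418, 18)]  |A|=235.214
10. canonical 6-gon: [(44.6247, 16.3713) (44.4916, 15.382) (47.7619, 0) (59, 0) (59, 18) (45.2418, 18)]
11. shoelace: 235.214

Area of P8's cell: 235.2140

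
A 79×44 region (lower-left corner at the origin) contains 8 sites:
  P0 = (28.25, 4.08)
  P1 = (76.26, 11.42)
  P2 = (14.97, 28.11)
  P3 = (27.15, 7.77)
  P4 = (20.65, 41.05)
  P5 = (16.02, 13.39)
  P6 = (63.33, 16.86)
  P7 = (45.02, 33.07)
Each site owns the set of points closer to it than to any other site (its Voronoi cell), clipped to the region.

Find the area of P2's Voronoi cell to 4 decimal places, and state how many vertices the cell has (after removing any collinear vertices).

Area of P2's cell: 454.6128 (5 vertices)

1. box [0,79]×[0,44]: [(0, 0) (79, 0) (79, 44) (0, 44)]
2. ⊥bis P2·P0 via (21.61,16.095): [(0, 4.1524) (72.1038, 44) (0, 44)]  |A|=1436.5811
3. ⊥bis P2·P1 via (45.615,19.765): [(0, 4.1524) (48.6911, 31.0612) (52.2145, 44) (0, 44)]  |A|=1307.9089
4. ⊥bis P2·P3 via (21.06,17.94): [(0, 5.3288) (49.8054, 35.1533) (52.2145, 44) (0, 44)]  |A|=1193.9785
5. ⊥bis P2·P4 via (17.81,34.58): [(0, 42.3977) (0, 5.3288) (35.7197, 26.7185)]  |A|=662.0444
6. ⊥bis P2·P5 via (15.495,20.75): [(0, 42.3977) (0, 19.6447) (27.1397, 21.5806) (35.7197, 26.7185)]  |A|=467.7803
7. ⊥bis P2·P6 via (39.15,22.485): [(0, 42.3977) (0, 19.6447) (27.1397, 21.5806) (35.7197, 26.7185)]  |A|=467.7803
8. ⊥bis P2·P7 via (29.995,30.59): [(30.2368, 29.1253) (0, 42.3977) (0, 19.6447) (27.1397, 21.5806) (31.0915, 23.947)]  |A|=454.6128
9. canonical 5-gon: [(30.2368, 29.1253) (0, 42.3977) (0, 19.6447) (27.1397, 21.5806) (31.0915, 23.947)]
10. shoelace: 454.6128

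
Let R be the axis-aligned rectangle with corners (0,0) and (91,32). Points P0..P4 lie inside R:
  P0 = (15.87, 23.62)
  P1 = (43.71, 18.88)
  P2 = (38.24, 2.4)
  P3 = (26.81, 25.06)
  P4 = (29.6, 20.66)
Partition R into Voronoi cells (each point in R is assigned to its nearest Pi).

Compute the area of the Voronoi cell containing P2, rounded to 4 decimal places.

1. box [0,91]×[0,32]: [(0, 0) (91, 0) (91, 32) (0, 32)]
2. ⊥bis P2·P0 via (27.055,13.01): [(14.7138, 0) (91, 0) (91, 32) (45.0688, 32)]  |A|=1955.4787
3. ⊥bis P2·P1 via (40.975,10.64): [(28.6785, 14.7214) (14.7138, 0) (73.0312, 0)]  |A|=429.2576
4. ⊥bis P2·P3 via (32.525,13.73): [(32.1839, 13.5579) (23.346, 9.1) (14.7138, 0) (73.0312, 0)]  |A|=416.3026
5. ⊥bis P2·P4 via (33.92,11.53): [(35.7231, 12.3832) (18.9172, 4.4312) (14.7138, 0) (73.0312, 0)]  |A|=381.5997
6. canonical 4-gon: [(35.7231, 12.3832) (18.9172, 4.4312) (14.7138, 0) (73.0312, 0)]
7. shoelace: 381.5997

Area of P2's cell: 381.5997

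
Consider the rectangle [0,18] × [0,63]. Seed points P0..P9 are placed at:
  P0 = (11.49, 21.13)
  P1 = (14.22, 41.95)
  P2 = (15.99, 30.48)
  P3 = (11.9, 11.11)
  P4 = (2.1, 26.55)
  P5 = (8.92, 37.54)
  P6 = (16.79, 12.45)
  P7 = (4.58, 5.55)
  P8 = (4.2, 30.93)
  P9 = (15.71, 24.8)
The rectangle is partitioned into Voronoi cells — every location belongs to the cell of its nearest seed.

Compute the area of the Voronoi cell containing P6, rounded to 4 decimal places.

Area of P6's cell: 49.8553

1. box [0,18]×[0,63]: [(0, 0) (18, 0) (18, 63) (0, 63)]
2. ⊥bis P6·P0 via (14.14,16.79): [(0, 8.1561) (0, 0) (18, 0) (18, 19.1469)]  |A|=245.7274
3. ⊥bis P6·P1 via (15.505,27.2): [(0, 8.1561) (0, 0) (18, 0) (18, 19.1469)]  |A|=245.7274
4. ⊥bis P6·P2 via (16.39,21.465): [(0, 8.1561) (0, 0) (18, 0) (18, 19.1469)]  |A|=245.7274
5. ⊥bis P6·P3 via (14.345,11.78): [(13.1395, 16.1791) (17.5731, 0) (18, 0) (18, 19.1469)]  |A|=49.9854
6. ⊥bis P6·P4 via (9.445,19.5): [(13.1395, 16.1791) (17.5731, 0) (18, 0) (18, 19.1469)]  |A|=49.9854
7. ⊥bis P6·P5 via (12.855,24.995): [(13.1395, 16.1791) (17.5731, 0) (18, 0) (18, 19.1469)]  |A|=49.9854
8. ⊥bis P6·P7 via (10.685,9): [(13.1395, 16.1791) (17.5731, 0) (18, 0) (18, 19.1469)]  |A|=49.9854
9. ⊥bis P6·P8 via (10.495,21.69): [(13.1395, 16.1791) (17.5731, 0) (18, 0) (18, 19.1469)]  |A|=49.9854
10. ⊥bis P6·P9 via (16.25,18.625): [(17.2949, 18.7164) (13.1395, 16.1791) (17.5731, 0) (18, 0) (18, 18.778)]  |A|=49.8553
11. canonical 5-gon: [(17.2949, 18.7164) (13.1395, 16.1791) (17.5731, 0) (18, 0) (18, 18.778)]
12. shoelace: 49.8553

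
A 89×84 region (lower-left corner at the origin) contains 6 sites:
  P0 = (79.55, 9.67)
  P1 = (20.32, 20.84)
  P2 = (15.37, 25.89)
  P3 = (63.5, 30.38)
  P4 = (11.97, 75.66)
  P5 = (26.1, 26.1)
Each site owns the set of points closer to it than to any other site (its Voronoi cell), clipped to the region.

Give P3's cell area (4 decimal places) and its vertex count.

Area of P3's cell: 2765.4723 (5 vertices)

1. box [0,89]×[0,84]: [(0, 0) (89, 0) (89, 84) (0, 84)]
2. ⊥bis P3·P0 via (71.525,20.025): [(0, 0) (45.6859, 0) (89, 33.5679) (89, 84) (0, 84)]  |A|=6749.0178
3. ⊥bis P3·P1 via (41.91,25.61): [(47.293, 1.2455) (89, 33.5679) (89, 84) (29.0096, 84)]  |A|=3533.9253
4. ⊥bis P3·P2 via (39.435,28.135): [(38.0339, 43.1541) (47.293, 1.2455) (89, 33.5679) (89, 84) (34.2234, 84)]  |A|=3427.4433
5. ⊥bis P3·P4 via (37.735,53.02): [(37.1732, 52.3806) (38.0339, 43.1541) (47.293, 1.2455) (89, 33.5679) (89, 84) (64.9575, 84)]  |A|=2941.5469
6. ⊥bis P3·P5 via (44.8,28.24): [(41.4769, 57.2784) (47.8406, 1.6699) (89, 33.5679) (89, 84) (64.9575, 84)]  |A|=2765.4723
7. canonical 5-gon: [(41.4769, 57.2784) (47.8406, 1.6699) (89, 33.5679) (89, 84) (64.9575, 84)]
8. shoelace: 2765.4723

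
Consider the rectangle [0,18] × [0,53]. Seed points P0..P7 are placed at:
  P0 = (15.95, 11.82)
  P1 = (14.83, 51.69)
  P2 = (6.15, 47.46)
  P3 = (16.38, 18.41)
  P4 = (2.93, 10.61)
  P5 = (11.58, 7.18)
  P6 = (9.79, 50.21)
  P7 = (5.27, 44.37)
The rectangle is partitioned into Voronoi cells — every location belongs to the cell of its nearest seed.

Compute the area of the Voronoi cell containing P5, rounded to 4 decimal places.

Area of P5's cell: 122.7254

1. box [0,18]×[0,53]: [(0, 0) (18, 0) (18, 53) (0, 53)]
2. ⊥bis P5·P0 via (13.765,9.5): [(0, 22.464) (0, 0) (18, 0) (18, 5.5114)]  |A|=251.7791
3. ⊥bis P5·P1 via (13.205,29.435): [(0, 22.464) (0, 0) (18, 0) (18, 5.5114)]  |A|=251.7791
4. ⊥bis P5·P2 via (8.865,27.32): [(0, 22.464) (0, 0) (18, 0) (18, 5.5114)]  |A|=251.7791
5. ⊥bis P5·P3 via (13.98,12.795): [(7.1806, 15.7012) (0, 18.7704) (0, 0) (18, 0) (18, 5.5114)]  |A|=238.5179
6. ⊥bis P5·P4 via (7.255,8.895): [(9.1998, 13.7995) (3.7278, 0) (18, 0) (18, 5.5114)]  |A|=122.7254
7. ⊥bis P5·P6 via (10.685,28.695): [(9.1998, 13.7995) (3.7278, 0) (18, 0) (18, 5.5114)]  |A|=122.7254
8. ⊥bis P5·P7 via (8.425,25.775): [(9.1998, 13.7995) (3.7278, 0) (18, 0) (18, 5.5114)]  |A|=122.7254
9. canonical 4-gon: [(9.1998, 13.7995) (3.7278, 0) (18, 0) (18, 5.5114)]
10. shoelace: 122.7254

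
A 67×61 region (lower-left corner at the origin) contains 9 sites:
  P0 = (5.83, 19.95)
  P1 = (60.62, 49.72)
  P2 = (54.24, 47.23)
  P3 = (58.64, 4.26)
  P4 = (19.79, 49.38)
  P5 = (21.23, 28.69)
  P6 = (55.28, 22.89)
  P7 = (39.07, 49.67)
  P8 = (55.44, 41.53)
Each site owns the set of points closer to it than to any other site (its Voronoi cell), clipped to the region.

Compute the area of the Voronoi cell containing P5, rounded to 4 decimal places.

1. box [0,67]×[0,61]: [(0, 0) (67, 0) (67, 61) (0, 61)]
2. ⊥bis P5·P0 via (13.53,24.32): [(0, 48.16) (27.3324, 0) (67, 0) (67, 61) (0, 61)]  |A|=3428.8354
3. ⊥bis P5·P1 via (40.925,39.205): [(0, 48.16) (27.3324, 0) (61.8562, 0) (29.2888, 61) (0, 61)]  |A|=2121.7597
4. ⊥bis P5·P2 via (37.735,37.96): [(0, 48.16) (27.3324, 0) (59.0552, 0) (24.7946, 61) (0, 61)]  |A|=1899.254
5. ⊥bis P5·P3 via (39.935,16.475): [(0, 48.16) (27.3324, 0) (29.1763, 0) (45.2397, 24.5981) (24.7946, 61) (0, 61)]  |A|=1531.7717
6. ⊥bis P5·P4 via (20.51,39.035): [(5.7613, 38.0085) (27.3324, 0) (29.1763, 0) (45.2397, 24.5981) (36.5059, 40.1483)]  |A|=876.6827
7. ⊥bis P5·P6 via (38.255,25.79): [(5.7613, 38.0085) (27.3324, 0) (29.1763, 0) (35.5155, 9.7074) (39.7246, 34.4176) (36.5059, 40.1483)]  |A|=787.8781
8. ⊥bis P5·P7 via (30.15,39.18): [(29.5783, 39.6661) (5.7613, 38.0085) (27.3324, 0) (29.1763, 0) (35.5155, 9.7074) (39.2218, 31.4659)]  |A|=750.9583
9. ⊥bis P5·P8 via (38.335,35.11): [(29.5783, 39.6661) (5.7613, 38.0085) (27.3324, 0) (29.1763, 0) (35.5155, 9.7074) (39.2218, 31.4659)]  |A|=750.9583
10. canonical 6-gon: [(29.5783, 39.6661) (5.7613, 38.0085) (27.3324, 0) (29.1763, 0) (35.5155, 9.7074) (39.2218, 31.4659)]
11. shoelace: 750.9583

Area of P5's cell: 750.9583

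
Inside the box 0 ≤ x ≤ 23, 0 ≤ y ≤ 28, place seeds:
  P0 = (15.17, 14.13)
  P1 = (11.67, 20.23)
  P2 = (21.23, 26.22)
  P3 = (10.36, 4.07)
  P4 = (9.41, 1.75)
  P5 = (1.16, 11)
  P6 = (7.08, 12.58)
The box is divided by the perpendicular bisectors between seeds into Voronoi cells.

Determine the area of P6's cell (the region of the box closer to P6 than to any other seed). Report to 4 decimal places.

Area of P6's cell: 74.2661

1. box [0,23]×[0,28]: [(0, 0) (23, 0) (23, 28) (0, 28)]
2. ⊥bis P6·P0 via (11.125,13.355): [(0, 0) (13.6837, 0) (8.3191, 28) (0, 28)]  |A|=308.0398
3. ⊥bis P6·P1 via (9.375,16.405): [(0, 22.03) (0, 0) (13.6837, 0) (10.692, 15.6148)]  |A|=224.6071
4. ⊥bis P6·P2 via (14.155,19.4): [(0, 22.03) (0, 0) (13.6837, 0) (10.692, 15.6148)]  |A|=224.6071
5. ⊥bis P6·P3 via (8.72,8.325): [(0, 22.03) (0, 4.9641) (11.8571, 9.5341) (10.692, 15.6148)]  |A|=129.9463
6. ⊥bis P6·P4 via (8.245,7.165): [(0, 22.03) (0, 5.3911) (2.508, 5.9307) (11.8571, 9.5341) (10.692, 15.6148)]  |A|=129.4108
7. ⊥bis P6·P5 via (4.12,11.79): [(1.6515, 21.0391) (5.3876, 7.0406) (11.8571, 9.5341) (10.692, 15.6148)]  |A|=74.2661
8. canonical 4-gon: [(1.6515, 21.0391) (5.3876, 7.0406) (11.8571, 9.5341) (10.692, 15.6148)]
9. shoelace: 74.2661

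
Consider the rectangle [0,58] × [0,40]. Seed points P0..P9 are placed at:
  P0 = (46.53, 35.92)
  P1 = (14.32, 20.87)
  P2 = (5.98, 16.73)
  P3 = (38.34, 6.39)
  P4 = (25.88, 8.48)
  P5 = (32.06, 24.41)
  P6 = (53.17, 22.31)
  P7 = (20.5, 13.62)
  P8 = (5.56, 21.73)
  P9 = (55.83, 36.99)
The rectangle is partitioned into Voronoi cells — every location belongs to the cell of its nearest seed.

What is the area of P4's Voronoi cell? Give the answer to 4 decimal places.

Area of P4's cell: 189.4009

1. box [0,58]×[0,40]: [(0, 0) (58, 0) (58, 40) (0, 40)]
2. ⊥bis P4·P0 via (36.205,22.2): [(0, 0) (58, 0) (58, 5.7982) (12.5521, 40) (0, 40)]  |A|=1542.7992
3. ⊥bis P4·P1 via (20.1,14.675): [(4.3713, 0) (58, 0) (58, 5.7982) (31.7548, 25.549)]  |A|=761.1668
4. ⊥bis P4·P2 via (15.93,12.605): [(14.6991, 9.6359) (10.7043, 0) (58, 0) (58, 5.7982) (31.7548, 25.549)]  |A|=730.6549
5. ⊥bis P4·P3 via (32.11,7.435): [(14.6991, 9.6359) (10.7043, 0) (30.8629, 0) (34.768, 23.2814) (31.7548, 25.549)]  |A|=347.4086
6. ⊥bis P4·P5 via (28.97,16.445): [(24.0449, 18.3557) (14.6991, 9.6359) (10.7043, 0) (30.8629, 0) (33.3371, 14.7508)]  |A|=285.6162
7. ⊥bis P4·P6 via (39.525,15.395): [(24.0449, 18.3557) (14.6991, 9.6359) (10.7043, 0) (30.8629, 0) (33.3371, 14.7508)]  |A|=285.6162
8. ⊥bis P4·P7 via (23.19,11.05): [(28.5135, 16.6221) (12.6329, 0) (30.8629, 0) (33.3371, 14.7508)]  |A|=189.4009
9. ⊥bis P4·P8 via (15.72,15.105): [(28.5135, 16.6221) (12.6329, 0) (30.8629, 0) (33.3371, 14.7508)]  |A|=189.4009
10. ⊥bis P4·P9 via (40.855,22.735): [(28.5135, 16.6221) (12.6329, 0) (30.8629, 0) (33.3371, 14.7508)]  |A|=189.4009
11. canonical 4-gon: [(28.5135, 16.6221) (12.6329, 0) (30.8629, 0) (33.3371, 14.7508)]
12. shoelace: 189.4009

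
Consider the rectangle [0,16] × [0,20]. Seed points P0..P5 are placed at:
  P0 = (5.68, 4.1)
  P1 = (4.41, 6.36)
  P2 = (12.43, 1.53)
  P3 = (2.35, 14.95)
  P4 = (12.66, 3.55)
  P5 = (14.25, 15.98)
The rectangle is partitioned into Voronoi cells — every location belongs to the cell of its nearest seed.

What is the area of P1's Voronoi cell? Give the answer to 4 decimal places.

1. box [0,16]×[0,20]: [(0, 0) (16, 0) (16, 20) (0, 20)]
2. ⊥bis P1·P0 via (5.045,5.23): [(0, 2.395) (16, 11.3861) (16, 20) (0, 20)]  |A|=209.7512
3. ⊥bis P1·P2 via (8.42,3.945): [(0, 2.395) (11.3163, 8.7541) (16, 16.5313) (16, 20) (0, 20)]  |A|=197.7019
4. ⊥bis P1·P3 via (3.38,10.655): [(0, 9.8444) (0, 2.395) (11.3163, 8.7541) (13.994, 13.2004)]  |A|=68.7673
5. ⊥bis P1·P4 via (8.535,4.955): [(11.1077, 12.5082) (0, 9.8444) (0, 2.395) (9.477, 7.7205)]  |A|=59.7171
6. ⊥bis P1·P5 via (9.33,11.17): [(10.3103, 10.1673) (8.6078, 11.9087) (0, 9.8444) (0, 2.395) (9.477, 7.7205)]  |A|=57.0301
7. canonical 5-gon: [(10.3103, 10.1673) (8.6078, 11.9087) (0, 9.8444) (0, 2.395) (9.477, 7.7205)]
8. shoelace: 57.0301

Area of P1's cell: 57.0301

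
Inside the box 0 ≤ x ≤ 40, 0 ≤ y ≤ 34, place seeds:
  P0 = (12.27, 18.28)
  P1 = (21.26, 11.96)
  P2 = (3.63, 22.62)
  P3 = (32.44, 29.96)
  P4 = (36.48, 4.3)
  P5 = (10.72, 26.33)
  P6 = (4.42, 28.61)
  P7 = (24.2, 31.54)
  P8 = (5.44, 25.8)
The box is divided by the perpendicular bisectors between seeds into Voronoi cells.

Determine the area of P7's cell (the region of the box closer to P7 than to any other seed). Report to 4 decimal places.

1. box [0,40]×[0,34]: [(0, 0) (40, 0) (40, 34) (0, 34)]
2. ⊥bis P7·P0 via (18.235,24.91): [(40, 5.3281) (40, 34) (8.1316, 34)]  |A|=456.8641
3. ⊥bis P7·P1 via (22.73,21.75): [(21.5504, 21.9271) (40, 19.1569) (40, 34) (8.1316, 34)]  |A|=329.2965
4. ⊥bis P7·P2 via (13.915,27.08): [(12.6943, 29.8949) (21.5504, 21.9271) (40, 19.1569) (40, 34) (10.9142, 34)]  |A|=323.5852
5. ⊥bis P7·P3 via (28.32,30.75): [(12.6943, 29.8949) (21.5504, 21.9271) (26.4861, 21.186) (28.9432, 34) (10.9142, 34)]  |A|=152.4499
6. ⊥bis P7·P4 via (30.34,17.92): [(12.6943, 29.8949) (21.5504, 21.9271) (26.4861, 21.186) (28.9432, 34) (10.9142, 34)]  |A|=152.4499
7. ⊥bis P7·P5 via (17.46,28.935): [(19.4318, 23.8332) (21.5504, 21.9271) (26.4861, 21.186) (28.9432, 34) (15.5024, 34)]  |A|=120.6928
8. ⊥bis P7·P6 via (14.31,30.075): [(19.4318, 23.8332) (21.5504, 21.9271) (26.4861, 21.186) (28.9432, 34) (15.5024, 34)]  |A|=120.6928
9. ⊥bis P7·P8 via (14.82,28.67): [(19.4318, 23.8332) (21.5504, 21.9271) (26.4861, 21.186) (28.9432, 34) (15.5024, 34)]  |A|=120.6928
10. canonical 5-gon: [(19.4318, 23.8332) (21.5504, 21.9271) (26.4861, 21.186) (28.9432, 34) (15.5024, 34)]
11. shoelace: 120.6928

Area of P7's cell: 120.6928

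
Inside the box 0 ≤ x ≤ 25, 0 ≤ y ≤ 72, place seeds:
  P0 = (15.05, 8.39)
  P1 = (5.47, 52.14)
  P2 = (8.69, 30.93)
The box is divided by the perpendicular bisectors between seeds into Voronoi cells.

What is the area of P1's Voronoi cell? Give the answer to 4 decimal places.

1. box [0,25]×[0,72]: [(0, 0) (25, 0) (25, 72) (0, 72)]
2. ⊥bis P1·P0 via (10.26,30.265): [(0, 28.0184) (25, 33.4926) (25, 72) (0, 72)]  |A|=1031.1126
3. ⊥bis P1·P2 via (7.08,41.535): [(0, 40.4601) (25, 44.2555) (25, 72) (0, 72)]  |A|=741.054
4. canonical 4-gon: [(0, 40.4601) (25, 44.2555) (25, 72) (0, 72)]
5. shoelace: 741.054

Area of P1's cell: 741.0540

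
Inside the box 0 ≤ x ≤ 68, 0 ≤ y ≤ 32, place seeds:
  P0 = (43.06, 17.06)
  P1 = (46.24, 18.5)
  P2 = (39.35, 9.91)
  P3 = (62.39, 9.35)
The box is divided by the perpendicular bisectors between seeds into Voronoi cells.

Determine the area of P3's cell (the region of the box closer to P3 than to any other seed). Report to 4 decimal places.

1. box [0,68]×[0,32]: [(0, 0) (68, 0) (68, 32) (0, 32)]
2. ⊥bis P3·P0 via (52.725,13.205): [(47.458, 0) (68, 0) (68, 32) (60.2216, 32)]  |A|=453.1258
3. ⊥bis P3·P1 via (54.315,13.925): [(49.9136, 6.1563) (47.458, 0) (68, 0) (68, 32) (64.5556, 32)]  |A|=397.1222
4. ⊥bis P3·P2 via (50.87,9.63): [(50.8247, 7.7644) (50.6359, 0) (68, 0) (68, 32) (64.5556, 32)]  |A|=383.9547
5. canonical 5-gon: [(50.8247, 7.7644) (50.6359, 0) (68, 0) (68, 32) (64.5556, 32)]
6. shoelace: 383.9547

Area of P3's cell: 383.9547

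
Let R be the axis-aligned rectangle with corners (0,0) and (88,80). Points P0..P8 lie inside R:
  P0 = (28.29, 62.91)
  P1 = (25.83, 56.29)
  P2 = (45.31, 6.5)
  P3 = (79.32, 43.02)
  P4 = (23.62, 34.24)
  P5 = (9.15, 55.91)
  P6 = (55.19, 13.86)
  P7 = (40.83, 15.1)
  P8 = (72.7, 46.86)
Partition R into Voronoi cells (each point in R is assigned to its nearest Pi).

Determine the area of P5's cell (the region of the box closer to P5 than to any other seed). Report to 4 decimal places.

1. box [0,88]×[0,80]: [(0, 0) (88, 0) (88, 80) (0, 80)]
2. ⊥bis P5·P0 via (18.72,59.41): [(0, 0) (40.4478, 0) (11.1897, 80) (0, 80)]  |A|=2065.4997
3. ⊥bis P5·P1 via (17.49,56.1): [(0, 0) (18.7681, 0) (17.3279, 63.2165) (11.1897, 80) (0, 80)]  |A|=1380.2414
4. ⊥bis P5·P2 via (27.23,31.205): [(0, 11.2771) (18.2076, 24.6021) (17.3279, 63.2165) (11.1897, 80) (0, 80)]  |A|=1046.7104
5. ⊥bis P5·P3 via (44.235,49.465): [(0, 11.2771) (18.2076, 24.6021) (17.3279, 63.2165) (11.1897, 80) (0, 80)]  |A|=1046.7104
6. ⊥bis P5·P4 via (16.385,45.075): [(0, 34.134) (17.7208, 45.967) (17.3279, 63.2165) (11.1897, 80) (0, 80)]  |A|=646.4438
7. ⊥bis P5·P6 via (32.17,34.885): [(0, 34.134) (17.7208, 45.967) (17.3279, 63.2165) (11.1897, 80) (0, 80)]  |A|=646.4438
8. ⊥bis P5·P7 via (24.99,35.505): [(0, 34.134) (17.7208, 45.967) (17.3279, 63.2165) (11.1897, 80) (0, 80)]  |A|=646.4438
9. ⊥bis P5·P8 via (40.925,51.385): [(0, 34.134) (17.7208, 45.967) (17.3279, 63.2165) (11.1897, 80) (0, 80)]  |A|=646.4438
10. canonical 5-gon: [(0, 34.134) (17.7208, 45.967) (17.3279, 63.2165) (11.1897, 80) (0, 80)]
11. shoelace: 646.4438

Area of P5's cell: 646.4438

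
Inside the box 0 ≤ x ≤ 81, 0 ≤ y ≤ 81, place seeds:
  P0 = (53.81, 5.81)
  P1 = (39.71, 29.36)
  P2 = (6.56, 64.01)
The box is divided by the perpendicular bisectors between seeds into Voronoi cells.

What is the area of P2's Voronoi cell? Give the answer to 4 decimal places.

Area of P2's cell: 1665.3069

1. box [0,81]×[0,81]: [(0, 0) (81, 0) (81, 81) (0, 81)]
2. ⊥bis P2·P0 via (30.185,34.91): [(0, 10.4041) (81, 76.1644) (81, 81) (0, 81)]  |A|=3054.9724
3. ⊥bis P2·P1 via (23.135,46.685): [(0, 24.5515) (59.0027, 81) (0, 81)]  |A|=1665.3069
4. canonical 3-gon: [(0, 24.5515) (59.0027, 81) (0, 81)]
5. shoelace: 1665.3069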